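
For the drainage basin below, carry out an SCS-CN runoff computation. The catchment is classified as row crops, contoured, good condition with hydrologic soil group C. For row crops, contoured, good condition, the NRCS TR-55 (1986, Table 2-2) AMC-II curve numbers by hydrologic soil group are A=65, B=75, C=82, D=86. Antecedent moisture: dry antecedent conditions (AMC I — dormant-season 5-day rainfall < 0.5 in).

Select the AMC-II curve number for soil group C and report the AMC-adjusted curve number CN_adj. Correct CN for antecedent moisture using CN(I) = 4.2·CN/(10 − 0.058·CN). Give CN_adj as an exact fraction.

CN_adj = 28700/437 ≈ 65.675

NRCS table: row crops, contoured, good condition, soil group C → CN(II) = 82
Adjust CN=82 to AMC I: 4.2·82/(10 − 0.058·82) → (1722/5) ÷ (1311/250) = 28700/437 ≈ 65.675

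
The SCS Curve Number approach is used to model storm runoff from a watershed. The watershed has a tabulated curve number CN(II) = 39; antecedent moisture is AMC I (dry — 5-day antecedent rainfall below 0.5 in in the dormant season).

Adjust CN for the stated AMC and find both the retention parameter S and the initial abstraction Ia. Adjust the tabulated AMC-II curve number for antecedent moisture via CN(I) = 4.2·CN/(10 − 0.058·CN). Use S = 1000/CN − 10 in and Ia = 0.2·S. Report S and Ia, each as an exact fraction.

S = 30500/819 in ≈ 37.241 in; Ia = 6100/819 in ≈ 7.448 in

Adjust CN=39 to AMC I: 4.2·39/(10 − 0.058·39) → (819/5) ÷ (3869/500) = 81900/3869 ≈ 21.168
S = 1000/(81900/3869) − 10 = 30500/819 in ≈ 37.241 in
Ia = 0.2S: 0.2·37.241 = 7.448 in (exactly 6100/819)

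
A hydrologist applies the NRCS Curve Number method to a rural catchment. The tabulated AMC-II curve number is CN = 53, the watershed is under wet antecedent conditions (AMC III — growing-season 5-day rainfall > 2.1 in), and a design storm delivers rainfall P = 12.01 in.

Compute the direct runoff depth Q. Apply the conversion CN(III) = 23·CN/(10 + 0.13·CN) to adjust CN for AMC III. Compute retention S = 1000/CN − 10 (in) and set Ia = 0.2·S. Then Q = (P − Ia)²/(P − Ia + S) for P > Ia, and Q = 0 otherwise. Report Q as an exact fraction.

CN(III) from CN(II)=53: (23·53)/(10 + 0.13·53) = 121900/1689 ≈ 72.173
Retention S: 1000/CN − 10 with CN=72.173 → S = 4700/1219 ≈ 3.856 in
Initial abstraction Ia = S/5 = (4700/1219)/5 = 940/1219 ≈ 0.771 in
Excess rainfall: 12.010 − 0.771 = 11.239 in; P > Ia so Q > 0
Q = (1370019/121900)²/((1370019/121900) + 4700/1219) = (1876952060361/14859610000)/(1840019/121900) = 1876952060361/224298316100 in ≈ 8.368 in

Q = 1876952060361/224298316100 in ≈ 8.368 in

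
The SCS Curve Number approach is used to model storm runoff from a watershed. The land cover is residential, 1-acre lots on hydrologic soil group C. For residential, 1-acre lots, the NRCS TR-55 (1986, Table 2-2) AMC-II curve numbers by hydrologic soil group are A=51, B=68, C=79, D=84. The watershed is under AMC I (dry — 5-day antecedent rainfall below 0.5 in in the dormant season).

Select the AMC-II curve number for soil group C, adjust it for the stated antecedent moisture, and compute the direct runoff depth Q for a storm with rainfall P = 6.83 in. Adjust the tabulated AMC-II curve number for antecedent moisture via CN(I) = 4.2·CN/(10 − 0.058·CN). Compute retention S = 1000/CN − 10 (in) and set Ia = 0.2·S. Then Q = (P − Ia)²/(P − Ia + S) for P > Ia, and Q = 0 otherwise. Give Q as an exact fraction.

Q = 1932217849/742260300 in ≈ 2.603 in

NRCS table: residential, 1-acre lots, soil group C → CN(II) = 79
Dry (AMC I): CN(I) = 4.2·79/(10 − 0.058·79) = (1659/5)/(2709/500) = 7900/129 ≈ 61.240
S = 1000/(7900/129) − 10 = 500/79 in ≈ 6.329 in
Ia = 0.2S: 0.2·6.329 = 1.266 in (exactly 100/79)
Since P=6.830 > Ia=1.266: effective rainfall P−Ia = 43957/7900 in
Q: (43957/7900)² ÷ (93957/7900) = 1932217849/742260300 in (≈ 2.603 in)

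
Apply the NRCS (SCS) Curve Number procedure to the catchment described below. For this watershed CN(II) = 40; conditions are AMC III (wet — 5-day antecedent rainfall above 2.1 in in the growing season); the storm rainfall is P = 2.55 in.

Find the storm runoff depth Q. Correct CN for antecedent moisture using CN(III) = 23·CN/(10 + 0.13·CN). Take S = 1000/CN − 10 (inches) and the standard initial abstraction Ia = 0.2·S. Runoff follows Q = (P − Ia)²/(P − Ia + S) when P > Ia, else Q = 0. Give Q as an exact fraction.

Q = 36481/182620 in ≈ 0.200 in

Wet (AMC III): CN(III) = 23·40/(10 + 0.13·40) = 920/(76/5) = 1150/19 ≈ 60.526
S = 1000/(1150/19) − 10 = 150/23 in ≈ 6.522 in
Ia = 0.2·(150/23) = 30/23 in ≈ 1.304 in
Since P=2.550 > Ia=1.304: effective rainfall P−Ia = 573/460 in
Runoff Q = (P−Ia)²/(P−Ia+S) = (1.246)²/(1.246+6.522) = 36481/182620 ≈ 0.200 in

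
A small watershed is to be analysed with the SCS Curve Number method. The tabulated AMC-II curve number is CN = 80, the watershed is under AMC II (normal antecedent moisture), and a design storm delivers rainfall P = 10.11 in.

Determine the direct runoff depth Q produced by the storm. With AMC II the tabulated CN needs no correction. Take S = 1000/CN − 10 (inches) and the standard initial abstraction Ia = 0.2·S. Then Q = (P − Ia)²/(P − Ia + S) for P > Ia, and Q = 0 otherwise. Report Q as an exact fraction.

CN(II) = 80; AMC II needs no correction.
Max retention: S = 1000/80 − 10 = 5/2 in (≈ 2.500 in)
Ia = 0.2·(5/2) = 1/2 in ≈ 0.500 in
Excess rainfall: 10.110 − 0.500 = 9.610 in; P > Ia so Q > 0
Q: (961/100)² ÷ (1211/100) = 923521/121100 in (≈ 7.626 in)

Q = 923521/121100 in ≈ 7.626 in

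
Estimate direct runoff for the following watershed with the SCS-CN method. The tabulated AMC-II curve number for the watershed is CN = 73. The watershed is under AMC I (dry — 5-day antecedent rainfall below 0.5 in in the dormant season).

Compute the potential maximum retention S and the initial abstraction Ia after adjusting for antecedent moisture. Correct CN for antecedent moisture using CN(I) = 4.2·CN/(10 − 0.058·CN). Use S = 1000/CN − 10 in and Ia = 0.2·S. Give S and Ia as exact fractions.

Adjust CN=73 to AMC I: 4.2·73/(10 − 0.058·73) → (1533/5) ÷ (2883/500) = 51100/961 ≈ 53.174
Max retention: S = 1000/(51100/961) − 10 = 4500/511 in (≈ 8.806 in)
Ia = 0.2·(4500/511) = 900/511 in ≈ 1.761 in

S = 4500/511 in ≈ 8.806 in; Ia = 900/511 in ≈ 1.761 in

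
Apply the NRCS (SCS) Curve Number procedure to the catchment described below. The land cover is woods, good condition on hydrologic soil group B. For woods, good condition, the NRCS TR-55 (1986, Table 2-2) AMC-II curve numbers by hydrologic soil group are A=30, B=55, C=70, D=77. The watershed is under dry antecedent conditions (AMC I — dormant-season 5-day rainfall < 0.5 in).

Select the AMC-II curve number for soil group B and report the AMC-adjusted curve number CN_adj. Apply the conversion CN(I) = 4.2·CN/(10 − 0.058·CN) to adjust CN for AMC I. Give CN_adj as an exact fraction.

CN_adj = 7700/227 ≈ 33.921

NRCS table: woods, good condition, soil group B → CN(II) = 55
Adjust CN=55 to AMC I: 4.2·55/(10 − 0.058·55) → 231 ÷ (681/100) = 7700/227 ≈ 33.921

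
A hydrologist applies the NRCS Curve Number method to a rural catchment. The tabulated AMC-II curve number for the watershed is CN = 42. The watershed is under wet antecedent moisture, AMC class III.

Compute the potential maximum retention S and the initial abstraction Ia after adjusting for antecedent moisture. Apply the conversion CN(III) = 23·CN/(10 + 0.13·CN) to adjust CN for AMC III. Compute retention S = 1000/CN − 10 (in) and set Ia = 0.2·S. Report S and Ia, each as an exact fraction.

S = 2900/483 in ≈ 6.004 in; Ia = 580/483 in ≈ 1.201 in

Wet (AMC III): CN(III) = 23·42/(10 + 0.13·42) = 966/(773/50) = 48300/773 ≈ 62.484
Retention S: 1000/CN − 10 with CN=62.484 → S = 2900/483 ≈ 6.004 in
Ia = 0.2·(2900/483) = 580/483 in ≈ 1.201 in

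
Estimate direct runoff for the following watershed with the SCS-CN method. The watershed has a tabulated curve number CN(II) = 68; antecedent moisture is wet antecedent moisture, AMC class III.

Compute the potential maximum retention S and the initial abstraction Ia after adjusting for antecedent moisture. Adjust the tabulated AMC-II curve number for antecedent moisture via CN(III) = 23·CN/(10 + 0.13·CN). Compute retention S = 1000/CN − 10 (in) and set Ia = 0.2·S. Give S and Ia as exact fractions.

S = 800/391 in ≈ 2.046 in; Ia = 160/391 in ≈ 0.409 in

CN(III) from CN(II)=68: (23·68)/(10 + 0.13·68) = 39100/471 ≈ 83.015
Max retention: S = 1000/(39100/471) − 10 = 800/391 in (≈ 2.046 in)
Ia = 0.2·(800/391) = 160/391 in ≈ 0.409 in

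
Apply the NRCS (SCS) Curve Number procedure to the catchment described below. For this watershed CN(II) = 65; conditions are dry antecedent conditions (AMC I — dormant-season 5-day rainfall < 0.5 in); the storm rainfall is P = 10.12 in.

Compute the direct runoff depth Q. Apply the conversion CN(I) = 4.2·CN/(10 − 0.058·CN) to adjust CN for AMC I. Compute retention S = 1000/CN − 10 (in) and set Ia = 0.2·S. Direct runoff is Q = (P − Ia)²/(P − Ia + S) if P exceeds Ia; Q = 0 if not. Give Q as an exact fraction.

Adjust CN=65 to AMC I: 4.2·65/(10 − 0.058·65) → 273 ÷ (623/100) = 3900/89 ≈ 43.820
Max retention: S = 1000/(3900/89) − 10 = 500/39 in (≈ 12.821 in)
Initial abstraction Ia = S/5 = (500/39)/5 = 100/39 ≈ 2.564 in
Excess rainfall: 10.120 − 2.564 = 7.556 in; P > Ia so Q > 0
Runoff Q = (P−Ia)²/(P−Ia+S) = (7.556)²/(7.556+12.821) = 54272689/19370325 ≈ 2.802 in

Q = 54272689/19370325 in ≈ 2.802 in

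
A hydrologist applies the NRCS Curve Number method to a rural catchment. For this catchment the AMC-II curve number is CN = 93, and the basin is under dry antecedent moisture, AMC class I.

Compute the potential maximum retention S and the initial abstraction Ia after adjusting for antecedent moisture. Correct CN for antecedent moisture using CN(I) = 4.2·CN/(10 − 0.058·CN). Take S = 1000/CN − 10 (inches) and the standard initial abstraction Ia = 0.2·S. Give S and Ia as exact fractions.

S = 500/279 in ≈ 1.792 in; Ia = 100/279 in ≈ 0.358 in

CN(I) from CN(II)=93: (4.2·93)/(10 − 0.058·93) = 27900/329 ≈ 84.802
S = 1000/(27900/329) − 10 = 500/279 in ≈ 1.792 in
Ia = 0.2S: 0.2·1.792 = 0.358 in (exactly 100/279)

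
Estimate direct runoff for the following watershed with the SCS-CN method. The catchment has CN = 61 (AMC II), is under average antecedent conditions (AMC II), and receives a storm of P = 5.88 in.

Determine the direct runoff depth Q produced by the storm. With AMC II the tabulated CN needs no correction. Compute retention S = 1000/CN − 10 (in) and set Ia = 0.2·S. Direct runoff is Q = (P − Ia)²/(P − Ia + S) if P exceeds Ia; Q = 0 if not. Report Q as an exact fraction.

Average conditions: CN = 61 (no AMC adjustment).
Retention S: 1000/CN − 10 with CN=61.000 → S = 390/61 ≈ 6.393 in
Ia = 0.2S: 0.2·6.393 = 1.279 in (exactly 78/61)
Since P=5.880 > Ia=1.279: effective rainfall P−Ia = 7017/1525 in
Q = (7017/1525)²/((7017/1525) + 390/61) = (49238289/2325625)/(16767/1525) = 5470921/2841075 in ≈ 1.926 in

Q = 5470921/2841075 in ≈ 1.926 in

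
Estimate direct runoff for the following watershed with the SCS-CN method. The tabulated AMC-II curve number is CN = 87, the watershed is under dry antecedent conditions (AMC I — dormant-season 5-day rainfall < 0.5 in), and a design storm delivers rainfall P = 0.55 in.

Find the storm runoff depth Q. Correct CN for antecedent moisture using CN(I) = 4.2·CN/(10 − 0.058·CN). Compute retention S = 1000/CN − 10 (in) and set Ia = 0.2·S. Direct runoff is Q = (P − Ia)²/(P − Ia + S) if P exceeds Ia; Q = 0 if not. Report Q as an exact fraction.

Dry (AMC I): CN(I) = 4.2·87/(10 − 0.058·87) = (1827/5)/(2477/500) = 182700/2477 ≈ 73.759
Retention S: 1000/CN − 10 with CN=73.759 → S = 6500/1827 ≈ 3.558 in
Initial abstraction Ia = S/5 = (6500/1827)/5 = 1300/1827 ≈ 0.712 in
P = 0.550 ≤ Ia = 0.712 in: entire storm abstracted, Q = 0.

Q = 0 in ≈ 0.000 in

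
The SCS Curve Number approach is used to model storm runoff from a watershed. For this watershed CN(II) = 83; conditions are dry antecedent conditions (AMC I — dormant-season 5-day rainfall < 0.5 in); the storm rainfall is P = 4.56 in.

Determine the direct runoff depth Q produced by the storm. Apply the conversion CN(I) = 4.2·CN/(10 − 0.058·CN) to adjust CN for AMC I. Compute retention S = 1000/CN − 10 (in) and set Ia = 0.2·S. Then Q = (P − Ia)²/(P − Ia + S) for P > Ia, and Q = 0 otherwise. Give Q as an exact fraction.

CN(I) from CN(II)=83: (4.2·83)/(10 − 0.058·83) = 174300/2593 ≈ 67.219
Retention S: 1000/CN − 10 with CN=67.219 → S = 8500/1743 ≈ 4.877 in
Initial abstraction Ia = S/5 = (8500/1743)/5 = 1700/1743 ≈ 0.975 in
P − Ia = 4.560 − 0.975 = 156202/43575 ≈ 3.585 in (> 0, runoff occurs)
Runoff Q = (P−Ia)²/(P−Ia+S) = (3.585)²/(3.585+4.877) = 12199532402/8033094825 ≈ 1.519 in

Q = 12199532402/8033094825 in ≈ 1.519 in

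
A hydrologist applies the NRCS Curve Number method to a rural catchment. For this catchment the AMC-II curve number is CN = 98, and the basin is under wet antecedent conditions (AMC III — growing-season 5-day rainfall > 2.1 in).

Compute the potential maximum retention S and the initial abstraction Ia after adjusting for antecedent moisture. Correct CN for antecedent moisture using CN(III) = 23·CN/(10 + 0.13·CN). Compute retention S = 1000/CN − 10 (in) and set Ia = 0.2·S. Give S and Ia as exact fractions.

S = 100/1127 in ≈ 0.089 in; Ia = 20/1127 in ≈ 0.018 in

Adjust CN=98 to AMC III: 23·98/(10 + 0.13·98) → 2254 ÷ (1137/50) = 112700/1137 ≈ 99.120
Max retention: S = 1000/(112700/1137) − 10 = 100/1127 in (≈ 0.089 in)
Ia = 0.2·(100/1127) = 20/1127 in ≈ 0.018 in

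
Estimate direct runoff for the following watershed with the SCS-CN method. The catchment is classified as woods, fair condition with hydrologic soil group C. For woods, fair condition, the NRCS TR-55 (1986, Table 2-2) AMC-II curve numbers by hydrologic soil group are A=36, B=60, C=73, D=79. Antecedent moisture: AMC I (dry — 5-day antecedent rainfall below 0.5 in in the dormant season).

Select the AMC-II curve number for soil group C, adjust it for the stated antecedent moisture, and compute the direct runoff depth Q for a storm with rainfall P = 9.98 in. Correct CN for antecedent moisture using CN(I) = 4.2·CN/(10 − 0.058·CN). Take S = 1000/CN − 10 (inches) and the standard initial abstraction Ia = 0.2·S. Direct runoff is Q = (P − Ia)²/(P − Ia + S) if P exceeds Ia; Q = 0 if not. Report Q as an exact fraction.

Q = 44095380121/11113968950 in ≈ 3.968 in

NRCS table: woods, fair condition, soil group C → CN(II) = 73
CN(I) from CN(II)=73: (4.2·73)/(10 − 0.058·73) = 51100/961 ≈ 53.174
Retention S: 1000/CN − 10 with CN=53.174 → S = 4500/511 ≈ 8.806 in
Ia = 0.2·(4500/511) = 900/511 in ≈ 1.761 in
P − Ia = 9.980 − 1.761 = 209989/25550 ≈ 8.219 in (> 0, runoff occurs)
Runoff Q = (P−Ia)²/(P−Ia+S) = (8.219)²/(8.219+8.806) = 44095380121/11113968950 ≈ 3.968 in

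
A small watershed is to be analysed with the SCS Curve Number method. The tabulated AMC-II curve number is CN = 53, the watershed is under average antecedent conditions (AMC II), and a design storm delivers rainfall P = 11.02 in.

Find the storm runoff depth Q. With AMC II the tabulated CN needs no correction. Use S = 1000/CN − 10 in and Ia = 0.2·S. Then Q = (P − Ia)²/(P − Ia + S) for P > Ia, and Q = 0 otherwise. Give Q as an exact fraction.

Q = 600397009/127207950 in ≈ 4.720 in

AMC II — tabulated CN = 53 applies directly.
Retention S: 1000/CN − 10 with CN=53.000 → S = 470/53 ≈ 8.868 in
Ia = 0.2S: 0.2·8.868 = 1.774 in (exactly 94/53)
Since P=11.020 > Ia=1.774: effective rainfall P−Ia = 24503/2650 in
Q: (24503/2650)² ÷ (48003/2650) = 600397009/127207950 in (≈ 4.720 in)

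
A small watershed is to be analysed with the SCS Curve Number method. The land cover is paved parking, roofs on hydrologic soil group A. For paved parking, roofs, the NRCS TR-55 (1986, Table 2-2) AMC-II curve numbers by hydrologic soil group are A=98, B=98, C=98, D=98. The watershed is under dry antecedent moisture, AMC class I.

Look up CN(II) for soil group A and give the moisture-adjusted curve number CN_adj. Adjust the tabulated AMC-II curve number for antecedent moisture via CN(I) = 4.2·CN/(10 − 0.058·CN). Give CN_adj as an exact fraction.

CN_adj = 102900/1079 ≈ 95.366

NRCS table: paved parking, roofs, soil group A → CN(II) = 98
Adjust CN=98 to AMC I: 4.2·98/(10 − 0.058·98) → (2058/5) ÷ (1079/250) = 102900/1079 ≈ 95.366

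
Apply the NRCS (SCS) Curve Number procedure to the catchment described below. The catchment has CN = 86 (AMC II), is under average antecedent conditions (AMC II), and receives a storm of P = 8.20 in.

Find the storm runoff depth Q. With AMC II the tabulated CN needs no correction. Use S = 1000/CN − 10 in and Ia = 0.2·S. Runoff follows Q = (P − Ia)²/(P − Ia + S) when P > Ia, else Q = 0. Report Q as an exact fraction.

Q = 2866249/439245 in ≈ 6.525 in

AMC II — tabulated CN = 86 applies directly.
Retention S: 1000/CN − 10 with CN=86.000 → S = 70/43 ≈ 1.628 in
Initial abstraction Ia = S/5 = (70/43)/5 = 14/43 ≈ 0.326 in
P − Ia = 8.200 − 0.326 = 1693/215 ≈ 7.874 in (> 0, runoff occurs)
Q = (1693/215)²/((1693/215) + 70/43) = (2866249/46225)/(2043/215) = 2866249/439245 in ≈ 6.525 in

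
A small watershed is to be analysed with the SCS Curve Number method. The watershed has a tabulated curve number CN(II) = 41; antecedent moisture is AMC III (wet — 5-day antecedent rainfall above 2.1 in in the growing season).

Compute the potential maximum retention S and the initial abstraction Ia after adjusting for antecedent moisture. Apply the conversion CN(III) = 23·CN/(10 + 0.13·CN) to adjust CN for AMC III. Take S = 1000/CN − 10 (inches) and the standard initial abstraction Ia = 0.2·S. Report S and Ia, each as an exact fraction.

S = 5900/943 in ≈ 6.257 in; Ia = 1180/943 in ≈ 1.251 in

Adjust CN=41 to AMC III: 23·41/(10 + 0.13·41) → 943 ÷ (1533/100) = 94300/1533 ≈ 61.513
Max retention: S = 1000/(94300/1533) − 10 = 5900/943 in (≈ 6.257 in)
Initial abstraction Ia = S/5 = (5900/943)/5 = 1180/943 ≈ 1.251 in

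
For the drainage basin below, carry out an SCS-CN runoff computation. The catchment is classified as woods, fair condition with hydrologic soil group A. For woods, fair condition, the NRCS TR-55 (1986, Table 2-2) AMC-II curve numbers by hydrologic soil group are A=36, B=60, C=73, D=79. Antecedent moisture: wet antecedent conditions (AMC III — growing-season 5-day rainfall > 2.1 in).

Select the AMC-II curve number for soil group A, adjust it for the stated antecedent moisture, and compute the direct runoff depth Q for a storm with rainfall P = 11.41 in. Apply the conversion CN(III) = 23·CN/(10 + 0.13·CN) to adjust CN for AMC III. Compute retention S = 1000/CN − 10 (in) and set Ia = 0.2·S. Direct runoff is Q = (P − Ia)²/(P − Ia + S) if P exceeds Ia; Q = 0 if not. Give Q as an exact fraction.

NRCS table: woods, fair condition, soil group A → CN(II) = 36
CN(III) from CN(II)=36: (23·36)/(10 + 0.13·36) = 20700/367 ≈ 56.403
S = 1000/(20700/367) − 10 = 1600/207 in ≈ 7.729 in
Initial abstraction Ia = S/5 = (1600/207)/5 = 320/207 ≈ 1.546 in
Since P=11.410 > Ia=1.546: effective rainfall P−Ia = 204187/20700 in
Q: (204187/20700)² ÷ (364187/20700) = 41692330969/7538670900 in (≈ 5.530 in)

Q = 41692330969/7538670900 in ≈ 5.530 in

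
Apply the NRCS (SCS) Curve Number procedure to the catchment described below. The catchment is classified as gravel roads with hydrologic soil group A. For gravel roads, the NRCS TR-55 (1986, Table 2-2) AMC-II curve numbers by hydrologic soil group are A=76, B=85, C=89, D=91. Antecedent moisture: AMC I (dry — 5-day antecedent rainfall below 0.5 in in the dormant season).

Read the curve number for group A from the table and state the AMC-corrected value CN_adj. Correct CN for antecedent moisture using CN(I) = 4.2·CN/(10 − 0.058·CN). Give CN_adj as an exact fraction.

CN_adj = 13300/233 ≈ 57.082

NRCS table: gravel roads, soil group A → CN(II) = 76
Dry (AMC I): CN(I) = 4.2·76/(10 − 0.058·76) = (1596/5)/(699/125) = 13300/233 ≈ 57.082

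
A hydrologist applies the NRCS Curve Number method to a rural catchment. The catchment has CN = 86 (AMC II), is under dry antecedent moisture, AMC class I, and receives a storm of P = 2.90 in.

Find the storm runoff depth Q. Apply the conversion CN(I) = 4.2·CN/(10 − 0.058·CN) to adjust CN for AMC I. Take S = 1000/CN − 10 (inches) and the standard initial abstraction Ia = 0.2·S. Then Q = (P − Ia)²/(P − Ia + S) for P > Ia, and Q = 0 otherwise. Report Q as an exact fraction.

Q = 7513081/9985890 in ≈ 0.752 in

Adjust CN=86 to AMC I: 4.2·86/(10 − 0.058·86) → (1806/5) ÷ (1253/250) = 12900/179 ≈ 72.067
Retention S: 1000/CN − 10 with CN=72.067 → S = 500/129 ≈ 3.876 in
Ia = 0.2·(500/129) = 100/129 in ≈ 0.775 in
P − Ia = 2.900 − 0.775 = 2741/1290 ≈ 2.125 in (> 0, runoff occurs)
Runoff Q = (P−Ia)²/(P−Ia+S) = (2.125)²/(2.125+3.876) = 7513081/9985890 ≈ 0.752 in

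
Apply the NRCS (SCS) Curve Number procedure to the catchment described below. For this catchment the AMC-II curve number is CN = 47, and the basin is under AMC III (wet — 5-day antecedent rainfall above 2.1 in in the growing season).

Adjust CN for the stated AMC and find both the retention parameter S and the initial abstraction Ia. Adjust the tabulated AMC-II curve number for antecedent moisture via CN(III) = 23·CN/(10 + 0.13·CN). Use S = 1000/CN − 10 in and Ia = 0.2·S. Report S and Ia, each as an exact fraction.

Adjust CN=47 to AMC III: 23·47/(10 + 0.13·47) → 1081 ÷ (1611/100) = 108100/1611 ≈ 67.101
Retention S: 1000/CN − 10 with CN=67.101 → S = 5300/1081 ≈ 4.903 in
Ia = 0.2S: 0.2·4.903 = 0.981 in (exactly 1060/1081)

S = 5300/1081 in ≈ 4.903 in; Ia = 1060/1081 in ≈ 0.981 in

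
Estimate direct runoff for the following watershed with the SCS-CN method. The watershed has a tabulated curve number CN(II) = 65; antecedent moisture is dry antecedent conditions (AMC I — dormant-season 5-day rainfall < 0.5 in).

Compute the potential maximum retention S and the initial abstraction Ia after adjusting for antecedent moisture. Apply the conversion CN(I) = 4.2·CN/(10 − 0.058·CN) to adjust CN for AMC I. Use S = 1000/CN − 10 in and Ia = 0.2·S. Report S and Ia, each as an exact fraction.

CN(I) from CN(II)=65: (4.2·65)/(10 − 0.058·65) = 3900/89 ≈ 43.820
Max retention: S = 1000/(3900/89) − 10 = 500/39 in (≈ 12.821 in)
Ia = 0.2S: 0.2·12.821 = 2.564 in (exactly 100/39)

S = 500/39 in ≈ 12.821 in; Ia = 100/39 in ≈ 2.564 in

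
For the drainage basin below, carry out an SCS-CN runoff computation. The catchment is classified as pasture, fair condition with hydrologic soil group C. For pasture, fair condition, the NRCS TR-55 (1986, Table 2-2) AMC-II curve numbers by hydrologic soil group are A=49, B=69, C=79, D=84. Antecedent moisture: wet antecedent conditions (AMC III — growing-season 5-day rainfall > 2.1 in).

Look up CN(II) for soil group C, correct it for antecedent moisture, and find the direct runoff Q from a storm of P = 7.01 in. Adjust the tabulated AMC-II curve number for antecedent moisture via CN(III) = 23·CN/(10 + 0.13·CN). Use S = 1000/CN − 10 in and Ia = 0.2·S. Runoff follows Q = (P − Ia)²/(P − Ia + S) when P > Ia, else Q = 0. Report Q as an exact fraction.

NRCS table: pasture, fair condition, soil group C → CN(II) = 79
CN(III) from CN(II)=79: (23·79)/(10 + 0.13·79) = 181700/2027 ≈ 89.640
S = 1000/(181700/2027) − 10 = 2100/1817 in ≈ 1.156 in
Initial abstraction Ia = S/5 = (2100/1817)/5 = 420/1817 ≈ 0.231 in
P − Ia = 7.010 − 0.231 = 1231717/181700 ≈ 6.779 in (> 0, runoff occurs)
Q: (1231717/181700)² ÷ (1441717/181700) = 1517126768089/261959978900 in (≈ 5.791 in)

Q = 1517126768089/261959978900 in ≈ 5.791 in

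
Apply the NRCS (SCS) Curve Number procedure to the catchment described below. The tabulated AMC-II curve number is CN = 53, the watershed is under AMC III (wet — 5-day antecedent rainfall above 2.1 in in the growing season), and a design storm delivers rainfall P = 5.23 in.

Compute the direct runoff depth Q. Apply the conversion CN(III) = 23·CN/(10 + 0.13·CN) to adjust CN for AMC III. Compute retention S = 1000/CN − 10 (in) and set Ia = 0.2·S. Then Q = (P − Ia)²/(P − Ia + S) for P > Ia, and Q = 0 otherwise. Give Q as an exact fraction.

Q = 295432470369/123550160300 in ≈ 2.391 in

Wet (AMC III): CN(III) = 23·53/(10 + 0.13·53) = 1219/(1689/100) = 121900/1689 ≈ 72.173
Retention S: 1000/CN − 10 with CN=72.173 → S = 4700/1219 ≈ 3.856 in
Initial abstraction Ia = S/5 = (4700/1219)/5 = 940/1219 ≈ 0.771 in
P − Ia = 5.230 − 0.771 = 543537/121900 ≈ 4.459 in (> 0, runoff occurs)
Q = (543537/121900)²/((543537/121900) + 4700/1219) = (295432470369/14859610000)/(1013537/121900) = 295432470369/123550160300 in ≈ 2.391 in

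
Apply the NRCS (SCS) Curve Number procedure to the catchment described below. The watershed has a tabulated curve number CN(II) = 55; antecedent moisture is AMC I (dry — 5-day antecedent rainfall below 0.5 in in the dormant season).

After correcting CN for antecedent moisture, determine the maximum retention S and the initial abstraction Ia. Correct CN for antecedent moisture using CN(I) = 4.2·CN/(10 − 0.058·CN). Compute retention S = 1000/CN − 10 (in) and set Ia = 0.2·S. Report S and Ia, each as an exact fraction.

S = 1500/77 in ≈ 19.481 in; Ia = 300/77 in ≈ 3.896 in

CN(I) from CN(II)=55: (4.2·55)/(10 − 0.058·55) = 7700/227 ≈ 33.921
S = 1000/(7700/227) − 10 = 1500/77 in ≈ 19.481 in
Initial abstraction Ia = S/5 = (1500/77)/5 = 300/77 ≈ 3.896 in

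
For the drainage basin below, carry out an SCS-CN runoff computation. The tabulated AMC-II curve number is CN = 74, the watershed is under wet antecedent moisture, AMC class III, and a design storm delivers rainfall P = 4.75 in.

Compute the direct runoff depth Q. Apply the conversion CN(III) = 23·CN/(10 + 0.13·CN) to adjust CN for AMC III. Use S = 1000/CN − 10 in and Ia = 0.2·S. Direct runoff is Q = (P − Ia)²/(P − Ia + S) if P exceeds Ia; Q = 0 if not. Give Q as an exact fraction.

Q = 228886641/69199916 in ≈ 3.308 in

Adjust CN=74 to AMC III: 23·74/(10 + 0.13·74) → 1702 ÷ (981/50) = 85100/981 ≈ 86.748
Max retention: S = 1000/(85100/981) − 10 = 1300/851 in (≈ 1.528 in)
Initial abstraction Ia = S/5 = (1300/851)/5 = 260/851 ≈ 0.306 in
Since P=4.750 > Ia=0.306: effective rainfall P−Ia = 15129/3404 in
Q = (15129/3404)²/((15129/3404) + 1300/851) = (228886641/11587216)/(20329/3404) = 228886641/69199916 in ≈ 3.308 in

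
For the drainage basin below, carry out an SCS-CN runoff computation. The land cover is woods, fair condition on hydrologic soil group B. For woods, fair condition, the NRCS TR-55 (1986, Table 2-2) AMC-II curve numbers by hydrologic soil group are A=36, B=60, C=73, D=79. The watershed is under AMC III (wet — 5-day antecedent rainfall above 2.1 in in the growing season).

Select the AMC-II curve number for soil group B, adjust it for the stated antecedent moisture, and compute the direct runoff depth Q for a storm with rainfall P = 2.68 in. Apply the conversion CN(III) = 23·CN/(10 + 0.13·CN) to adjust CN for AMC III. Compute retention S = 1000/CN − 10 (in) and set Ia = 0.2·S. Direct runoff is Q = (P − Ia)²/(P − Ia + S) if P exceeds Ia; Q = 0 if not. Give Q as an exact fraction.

Q = 13126129/14874675 in ≈ 0.882 in

NRCS table: woods, fair condition, soil group B → CN(II) = 60
Wet (AMC III): CN(III) = 23·60/(10 + 0.13·60) = 1380/(89/5) = 6900/89 ≈ 77.528
Max retention: S = 1000/(6900/89) − 10 = 200/69 in (≈ 2.899 in)
Ia = 0.2·(200/69) = 40/69 in ≈ 0.580 in
P − Ia = 2.680 − 0.580 = 3623/1725 ≈ 2.100 in (> 0, runoff occurs)
Q = (3623/1725)²/((3623/1725) + 200/69) = (13126129/2975625)/(8623/1725) = 13126129/14874675 in ≈ 0.882 in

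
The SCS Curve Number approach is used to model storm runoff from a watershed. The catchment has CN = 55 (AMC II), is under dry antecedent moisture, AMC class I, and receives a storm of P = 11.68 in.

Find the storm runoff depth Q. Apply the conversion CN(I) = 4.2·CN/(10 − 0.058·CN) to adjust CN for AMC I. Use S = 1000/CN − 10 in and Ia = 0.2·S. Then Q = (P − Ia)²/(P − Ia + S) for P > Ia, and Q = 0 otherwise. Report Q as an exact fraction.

Q = 56130064/25257925 in ≈ 2.222 in

Dry (AMC I): CN(I) = 4.2·55/(10 − 0.058·55) = 231/(681/100) = 7700/227 ≈ 33.921
Max retention: S = 1000/(7700/227) − 10 = 1500/77 in (≈ 19.481 in)
Ia = 0.2·(1500/77) = 300/77 in ≈ 3.896 in
P − Ia = 11.680 − 3.896 = 14984/1925 ≈ 7.784 in (> 0, runoff occurs)
Runoff Q = (P−Ia)²/(P−Ia+S) = (7.784)²/(7.784+19.481) = 56130064/25257925 ≈ 2.222 in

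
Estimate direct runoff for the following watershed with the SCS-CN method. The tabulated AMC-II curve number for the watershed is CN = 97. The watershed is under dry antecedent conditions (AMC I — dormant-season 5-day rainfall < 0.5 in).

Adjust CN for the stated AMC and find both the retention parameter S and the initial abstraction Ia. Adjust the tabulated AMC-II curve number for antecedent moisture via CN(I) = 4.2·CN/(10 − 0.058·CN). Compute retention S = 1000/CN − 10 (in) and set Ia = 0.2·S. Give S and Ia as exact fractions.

S = 500/679 in ≈ 0.736 in; Ia = 100/679 in ≈ 0.147 in

Adjust CN=97 to AMC I: 4.2·97/(10 − 0.058·97) → (2037/5) ÷ (2187/500) = 67900/729 ≈ 93.141
Max retention: S = 1000/(67900/729) − 10 = 500/679 in (≈ 0.736 in)
Ia = 0.2·(500/679) = 100/679 in ≈ 0.147 in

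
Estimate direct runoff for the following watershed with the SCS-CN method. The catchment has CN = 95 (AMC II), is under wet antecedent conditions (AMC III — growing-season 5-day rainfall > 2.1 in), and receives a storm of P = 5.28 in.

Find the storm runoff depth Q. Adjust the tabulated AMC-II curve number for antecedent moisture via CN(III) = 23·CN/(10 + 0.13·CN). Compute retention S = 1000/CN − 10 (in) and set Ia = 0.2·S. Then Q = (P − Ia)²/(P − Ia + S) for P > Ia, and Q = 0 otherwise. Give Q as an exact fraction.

CN(III) from CN(II)=95: (23·95)/(10 + 0.13·95) = 43700/447 ≈ 97.763
S = 1000/(43700/447) − 10 = 100/437 in ≈ 0.229 in
Ia = 0.2·(100/437) = 20/437 in ≈ 0.046 in
Since P=5.280 > Ia=0.046: effective rainfall P−Ia = 57184/10925 in
Q: (57184/10925)² ÷ (59684/10925) = 817502464/163011925 in (≈ 5.015 in)

Q = 817502464/163011925 in ≈ 5.015 in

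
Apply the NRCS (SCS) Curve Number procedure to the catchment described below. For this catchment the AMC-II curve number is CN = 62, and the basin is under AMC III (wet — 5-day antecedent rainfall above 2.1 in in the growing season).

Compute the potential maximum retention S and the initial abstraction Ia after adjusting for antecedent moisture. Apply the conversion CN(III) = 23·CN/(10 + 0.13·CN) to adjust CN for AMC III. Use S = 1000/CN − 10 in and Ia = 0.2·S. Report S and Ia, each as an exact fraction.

S = 1900/713 in ≈ 2.665 in; Ia = 380/713 in ≈ 0.533 in

Wet (AMC III): CN(III) = 23·62/(10 + 0.13·62) = 1426/(903/50) = 71300/903 ≈ 78.959
Max retention: S = 1000/(71300/903) − 10 = 1900/713 in (≈ 2.665 in)
Ia = 0.2S: 0.2·2.665 = 0.533 in (exactly 380/713)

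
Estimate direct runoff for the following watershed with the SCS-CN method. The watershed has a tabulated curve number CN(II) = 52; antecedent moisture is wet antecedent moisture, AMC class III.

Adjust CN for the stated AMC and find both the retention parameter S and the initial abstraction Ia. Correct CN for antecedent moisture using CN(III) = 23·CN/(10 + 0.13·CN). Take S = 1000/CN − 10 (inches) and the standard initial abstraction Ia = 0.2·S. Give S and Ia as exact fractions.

Adjust CN=52 to AMC III: 23·52/(10 + 0.13·52) → 1196 ÷ (419/25) = 29900/419 ≈ 71.360
S = 1000/(29900/419) − 10 = 1200/299 in ≈ 4.013 in
Initial abstraction Ia = S/5 = (1200/299)/5 = 240/299 ≈ 0.803 in

S = 1200/299 in ≈ 4.013 in; Ia = 240/299 in ≈ 0.803 in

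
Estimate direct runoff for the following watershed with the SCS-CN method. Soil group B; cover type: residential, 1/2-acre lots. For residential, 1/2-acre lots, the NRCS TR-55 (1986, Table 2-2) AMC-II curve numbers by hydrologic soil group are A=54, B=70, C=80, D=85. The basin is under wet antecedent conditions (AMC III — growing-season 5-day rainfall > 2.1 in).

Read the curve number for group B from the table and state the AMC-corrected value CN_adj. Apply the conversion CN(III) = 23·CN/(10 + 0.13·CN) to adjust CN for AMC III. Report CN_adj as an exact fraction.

CN_adj = 16100/191 ≈ 84.293

NRCS table: residential, 1/2-acre lots, soil group B → CN(II) = 70
Wet (AMC III): CN(III) = 23·70/(10 + 0.13·70) = 1610/(191/10) = 16100/191 ≈ 84.293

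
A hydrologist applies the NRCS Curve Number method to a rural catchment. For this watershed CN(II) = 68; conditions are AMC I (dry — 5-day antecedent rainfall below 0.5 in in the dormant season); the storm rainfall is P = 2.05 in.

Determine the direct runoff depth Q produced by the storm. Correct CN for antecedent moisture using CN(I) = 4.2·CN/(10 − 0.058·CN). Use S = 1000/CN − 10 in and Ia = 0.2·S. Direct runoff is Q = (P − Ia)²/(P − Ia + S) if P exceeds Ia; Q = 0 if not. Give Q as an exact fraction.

Adjust CN=68 to AMC I: 4.2·68/(10 − 0.058·68) → (1428/5) ÷ (757/125) = 35700/757 ≈ 47.160
Max retention: S = 1000/(35700/757) − 10 = 4000/357 in (≈ 11.204 in)
Initial abstraction Ia = S/5 = (4000/357)/5 = 800/357 ≈ 2.241 in
P = 2.050 ≤ Ia = 2.241 in: entire storm abstracted, Q = 0.

Q = 0 in ≈ 0.000 in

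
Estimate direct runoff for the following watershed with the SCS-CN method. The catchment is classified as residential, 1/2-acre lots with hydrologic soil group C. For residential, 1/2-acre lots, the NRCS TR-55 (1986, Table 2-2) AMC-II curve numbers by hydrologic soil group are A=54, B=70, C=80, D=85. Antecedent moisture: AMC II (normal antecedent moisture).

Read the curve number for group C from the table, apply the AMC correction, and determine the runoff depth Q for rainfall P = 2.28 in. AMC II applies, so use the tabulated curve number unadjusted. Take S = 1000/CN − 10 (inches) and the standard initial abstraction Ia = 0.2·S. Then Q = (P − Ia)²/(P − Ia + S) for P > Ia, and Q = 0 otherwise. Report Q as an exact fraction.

NRCS table: residential, 1/2-acre lots, soil group C → CN(II) = 80
CN(II) = 80; AMC II needs no correction.
Retention S: 1000/CN − 10 with CN=80.000 → S = 5/2 ≈ 2.500 in
Ia = 0.2S: 0.2·2.500 = 0.500 in (exactly 1/2)
P − Ia = 2.280 − 0.500 = 89/50 ≈ 1.780 in (> 0, runoff occurs)
Runoff Q = (P−Ia)²/(P−Ia+S) = (1.780)²/(1.780+2.500) = 7921/10700 ≈ 0.740 in

Q = 7921/10700 in ≈ 0.740 in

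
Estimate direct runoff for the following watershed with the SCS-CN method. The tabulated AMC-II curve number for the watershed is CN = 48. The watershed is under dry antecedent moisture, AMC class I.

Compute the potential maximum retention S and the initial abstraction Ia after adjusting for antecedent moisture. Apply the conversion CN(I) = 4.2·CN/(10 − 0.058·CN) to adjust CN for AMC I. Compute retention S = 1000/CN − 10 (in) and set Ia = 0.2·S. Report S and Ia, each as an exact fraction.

CN(I) from CN(II)=48: (4.2·48)/(10 − 0.058·48) = 12600/451 ≈ 27.938
Retention S: 1000/CN − 10 with CN=27.938 → S = 1625/63 ≈ 25.794 in
Ia = 0.2S: 0.2·25.794 = 5.159 in (exactly 325/63)

S = 1625/63 in ≈ 25.794 in; Ia = 325/63 in ≈ 5.159 in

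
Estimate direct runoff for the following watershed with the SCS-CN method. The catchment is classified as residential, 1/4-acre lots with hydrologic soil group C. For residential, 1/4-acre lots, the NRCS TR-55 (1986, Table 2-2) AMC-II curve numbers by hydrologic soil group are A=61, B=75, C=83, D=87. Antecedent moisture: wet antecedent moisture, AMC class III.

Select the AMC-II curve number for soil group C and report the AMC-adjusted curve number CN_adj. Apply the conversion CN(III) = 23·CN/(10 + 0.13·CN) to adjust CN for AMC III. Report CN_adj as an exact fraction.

NRCS table: residential, 1/4-acre lots, soil group C → CN(II) = 83
CN(III) from CN(II)=83: (23·83)/(10 + 0.13·83) = 190900/2079 ≈ 91.823

CN_adj = 190900/2079 ≈ 91.823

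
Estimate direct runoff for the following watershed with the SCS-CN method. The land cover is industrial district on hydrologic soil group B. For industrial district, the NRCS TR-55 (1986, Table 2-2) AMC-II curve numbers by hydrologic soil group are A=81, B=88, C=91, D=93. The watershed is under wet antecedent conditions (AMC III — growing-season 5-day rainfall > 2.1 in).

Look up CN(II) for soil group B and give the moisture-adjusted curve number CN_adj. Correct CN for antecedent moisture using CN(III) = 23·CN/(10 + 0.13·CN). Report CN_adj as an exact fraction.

CN_adj = 6325/67 ≈ 94.403

NRCS table: industrial district, soil group B → CN(II) = 88
Adjust CN=88 to AMC III: 23·88/(10 + 0.13·88) → 2024 ÷ (536/25) = 6325/67 ≈ 94.403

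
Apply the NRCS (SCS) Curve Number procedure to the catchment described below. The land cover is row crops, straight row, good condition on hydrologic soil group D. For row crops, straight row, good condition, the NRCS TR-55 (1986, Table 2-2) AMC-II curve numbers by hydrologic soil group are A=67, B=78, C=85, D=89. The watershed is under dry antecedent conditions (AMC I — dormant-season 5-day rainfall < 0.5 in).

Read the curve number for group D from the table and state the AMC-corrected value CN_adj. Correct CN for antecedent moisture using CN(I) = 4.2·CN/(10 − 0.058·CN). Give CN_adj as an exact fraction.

CN_adj = 186900/2419 ≈ 77.263

NRCS table: row crops, straight row, good condition, soil group D → CN(II) = 89
Adjust CN=89 to AMC I: 4.2·89/(10 − 0.058·89) → (1869/5) ÷ (2419/500) = 186900/2419 ≈ 77.263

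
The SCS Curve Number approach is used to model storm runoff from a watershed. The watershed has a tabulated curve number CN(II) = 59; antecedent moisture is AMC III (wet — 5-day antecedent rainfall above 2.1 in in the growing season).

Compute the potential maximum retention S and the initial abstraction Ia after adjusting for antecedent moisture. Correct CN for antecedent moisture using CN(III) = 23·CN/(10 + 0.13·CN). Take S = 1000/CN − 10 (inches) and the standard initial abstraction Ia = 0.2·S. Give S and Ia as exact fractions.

CN(III) from CN(II)=59: (23·59)/(10 + 0.13·59) = 135700/1767 ≈ 76.797
Max retention: S = 1000/(135700/1767) − 10 = 4100/1357 in (≈ 3.021 in)
Ia = 0.2S: 0.2·3.021 = 0.604 in (exactly 820/1357)

S = 4100/1357 in ≈ 3.021 in; Ia = 820/1357 in ≈ 0.604 in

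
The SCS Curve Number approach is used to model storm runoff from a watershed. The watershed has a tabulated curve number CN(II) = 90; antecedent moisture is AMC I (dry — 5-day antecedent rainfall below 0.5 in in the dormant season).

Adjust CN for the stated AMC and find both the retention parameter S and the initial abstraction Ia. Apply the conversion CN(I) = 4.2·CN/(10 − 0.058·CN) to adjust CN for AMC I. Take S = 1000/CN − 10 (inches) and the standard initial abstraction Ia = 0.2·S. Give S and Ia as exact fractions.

Adjust CN=90 to AMC I: 4.2·90/(10 − 0.058·90) → 378 ÷ (239/50) = 18900/239 ≈ 79.079
S = 1000/(18900/239) − 10 = 500/189 in ≈ 2.646 in
Ia = 0.2·(500/189) = 100/189 in ≈ 0.529 in

S = 500/189 in ≈ 2.646 in; Ia = 100/189 in ≈ 0.529 in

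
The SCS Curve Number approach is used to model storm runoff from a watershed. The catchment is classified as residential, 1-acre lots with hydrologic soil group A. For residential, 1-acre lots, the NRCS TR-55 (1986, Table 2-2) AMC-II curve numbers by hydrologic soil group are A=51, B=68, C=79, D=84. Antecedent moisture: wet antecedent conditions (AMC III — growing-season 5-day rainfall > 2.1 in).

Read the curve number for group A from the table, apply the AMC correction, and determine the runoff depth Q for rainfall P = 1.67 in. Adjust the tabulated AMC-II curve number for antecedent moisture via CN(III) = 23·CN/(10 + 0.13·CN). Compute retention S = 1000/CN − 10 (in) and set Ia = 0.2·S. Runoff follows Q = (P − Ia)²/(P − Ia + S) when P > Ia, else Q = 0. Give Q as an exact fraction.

Q = 9582647881/68959614300 in ≈ 0.139 in

NRCS table: residential, 1-acre lots, soil group A → CN(II) = 51
Wet (AMC III): CN(III) = 23·51/(10 + 0.13·51) = 1173/(1663/100) = 117300/1663 ≈ 70.535
Retention S: 1000/CN − 10 with CN=70.535 → S = 4900/1173 ≈ 4.177 in
Ia = 0.2·(4900/1173) = 980/1173 in ≈ 0.835 in
P − Ia = 1.670 − 0.835 = 97891/117300 ≈ 0.835 in (> 0, runoff occurs)
Q = (97891/117300)²/((97891/117300) + 4900/1173) = (9582647881/13759290000)/(587891/117300) = 9582647881/68959614300 in ≈ 0.139 in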